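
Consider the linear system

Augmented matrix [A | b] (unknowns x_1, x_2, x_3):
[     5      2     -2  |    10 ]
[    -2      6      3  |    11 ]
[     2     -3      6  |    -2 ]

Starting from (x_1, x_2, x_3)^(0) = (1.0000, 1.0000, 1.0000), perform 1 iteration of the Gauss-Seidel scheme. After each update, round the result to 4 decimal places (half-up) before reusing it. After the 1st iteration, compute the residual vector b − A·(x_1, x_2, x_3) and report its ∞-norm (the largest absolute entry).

4.0000

Iteration 1:
  x_1 = (10 - (2)·1.0000 - (-2)·1.0000) / (5) = 2.0000
  x_2 = (11 - (-2)·2.0000 - (3)·1.0000) / (6) = 2.0000
  x_3 = (-2 - (2)·2.0000 - (-3)·2.0000) / (6) = 0.0000
Residual b − A·x = (-4.0000, 3.0000, 0.0000); ∞-norm = 4.0000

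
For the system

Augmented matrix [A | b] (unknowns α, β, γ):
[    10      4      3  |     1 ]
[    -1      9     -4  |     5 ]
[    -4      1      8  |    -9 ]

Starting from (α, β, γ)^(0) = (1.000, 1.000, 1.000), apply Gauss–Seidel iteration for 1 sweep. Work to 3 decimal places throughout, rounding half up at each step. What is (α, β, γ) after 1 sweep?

Iteration 1:
  α = (1 - (4)·1.000 - (3)·1.000) / (10) = -0.600
  β = (5 - (-1)·-0.600 - (-4)·1.000) / (9) = 0.933
  γ = (-9 - (-4)·-0.600 - (1)·0.933) / (8) = -1.542

(-0.600, 0.933, -1.542)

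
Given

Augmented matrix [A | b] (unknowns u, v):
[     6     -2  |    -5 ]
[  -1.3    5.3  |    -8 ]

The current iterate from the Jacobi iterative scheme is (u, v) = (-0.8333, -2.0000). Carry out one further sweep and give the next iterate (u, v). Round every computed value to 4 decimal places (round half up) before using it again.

One sweep:
  u = (-5 - (-2)·-2.0000) / (6) = -1.5000
  v = (-8 - (-1.3)·-0.8333) / (5.3) = -1.7138

(-1.5000, -1.7138)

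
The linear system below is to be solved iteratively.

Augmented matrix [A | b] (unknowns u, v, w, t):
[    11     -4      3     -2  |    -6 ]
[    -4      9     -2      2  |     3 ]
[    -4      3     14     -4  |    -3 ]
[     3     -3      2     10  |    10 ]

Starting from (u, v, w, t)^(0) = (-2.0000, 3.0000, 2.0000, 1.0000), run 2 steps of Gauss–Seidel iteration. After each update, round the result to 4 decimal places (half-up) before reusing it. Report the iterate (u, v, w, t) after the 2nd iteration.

(-0.1034, 0.0314, 0.0749, 1.0255)

Iteration 1:
  u = (-6 - (-4)·3.0000 - (3)·2.0000 - (-2)·1.0000) / (11) = 0.1818
  v = (3 - (-4)·0.1818 - (-2)·2.0000 - (2)·1.0000) / (9) = 0.6364
  w = (-3 - (-4)·0.1818 - (3)·0.6364 - (-4)·1.0000) / (14) = -0.0130
  t = (10 - (3)·0.1818 - (-3)·0.6364 - (2)·-0.0130) / (10) = 1.1390
Iteration 2:
  u = (-6 - (-4)·0.6364 - (3)·-0.0130 - (-2)·1.1390) / (11) = -0.1034
  v = (3 - (-4)·-0.1034 - (-2)·-0.0130 - (2)·1.1390) / (9) = 0.0314
  w = (-3 - (-4)·-0.1034 - (3)·0.0314 - (-4)·1.1390) / (14) = 0.0749
  t = (10 - (3)·-0.1034 - (-3)·0.0314 - (2)·0.0749) / (10) = 1.0255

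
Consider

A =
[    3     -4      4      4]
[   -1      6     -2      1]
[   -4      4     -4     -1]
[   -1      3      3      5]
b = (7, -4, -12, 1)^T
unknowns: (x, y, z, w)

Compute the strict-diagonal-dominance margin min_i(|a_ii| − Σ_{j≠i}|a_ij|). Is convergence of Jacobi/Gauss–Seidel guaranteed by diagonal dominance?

row 1: |3| − (4+4+4) = -9
row 2: |6| − (1+2+1) = 2
row 3: |-4| − (4+4+1) = -5
row 4: |5| − (1+3+3) = -2
minimum over rows = -9 → not strictly diagonally dominant

-9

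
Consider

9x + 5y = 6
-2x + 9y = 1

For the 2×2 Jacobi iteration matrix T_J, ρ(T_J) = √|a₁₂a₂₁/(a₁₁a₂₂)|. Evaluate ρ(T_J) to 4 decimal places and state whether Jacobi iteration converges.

a₁₂a₂₁/(a₁₁a₂₂) = (5)·(-2) / ((9)·(9)) = -0.123457
ρ = √|-0.123457| = √0.123457 = 0.3514
ρ < 1, so Jacobi converges

0.3514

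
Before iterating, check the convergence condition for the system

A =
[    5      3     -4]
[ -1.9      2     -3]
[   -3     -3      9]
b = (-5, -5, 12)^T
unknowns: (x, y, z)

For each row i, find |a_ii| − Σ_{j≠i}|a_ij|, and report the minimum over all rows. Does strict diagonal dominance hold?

-2.9

row 1: |5| − (3+4) = -2
row 2: |2| − (1.9+3) = -2.9
row 3: |9| − (3+3) = 3
minimum over rows = -2.9 → not strictly diagonally dominant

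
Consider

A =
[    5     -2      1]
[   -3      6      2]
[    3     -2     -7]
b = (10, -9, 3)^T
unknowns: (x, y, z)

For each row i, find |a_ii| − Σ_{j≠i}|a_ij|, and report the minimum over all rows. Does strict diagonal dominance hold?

row 1: |5| − (2+1) = 2
row 2: |6| − (3+2) = 1
row 3: |-7| − (3+2) = 2
minimum over rows = 1 → strictly diagonally dominant (convergence guaranteed)

1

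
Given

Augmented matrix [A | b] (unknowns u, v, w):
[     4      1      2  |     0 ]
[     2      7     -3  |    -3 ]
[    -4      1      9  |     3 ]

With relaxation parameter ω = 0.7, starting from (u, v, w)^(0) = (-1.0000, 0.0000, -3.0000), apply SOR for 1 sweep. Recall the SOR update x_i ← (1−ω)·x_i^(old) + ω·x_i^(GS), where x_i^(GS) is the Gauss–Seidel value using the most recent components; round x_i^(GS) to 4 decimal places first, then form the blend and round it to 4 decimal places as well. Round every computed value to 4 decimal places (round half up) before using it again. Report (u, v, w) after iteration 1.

(0.7500, -1.3500, -0.3283)

Iteration 1:
  u: GS value = (0 - (1)·0.0000 - (2)·-3.0000) / (4) = 1.5000;  u ← (1−ω)·-1.0000 + ω·1.5000 = 0.7500
  v: GS value = (-3 - (2)·0.7500 - (-3)·-3.0000) / (7) = -1.9286;  v ← (1−ω)·0.0000 + ω·-1.9286 = -1.3500
  w: GS value = (3 - (-4)·0.7500 - (1)·-1.3500) / (9) = 0.8167;  w ← (1−ω)·-3.0000 + ω·0.8167 = -0.3283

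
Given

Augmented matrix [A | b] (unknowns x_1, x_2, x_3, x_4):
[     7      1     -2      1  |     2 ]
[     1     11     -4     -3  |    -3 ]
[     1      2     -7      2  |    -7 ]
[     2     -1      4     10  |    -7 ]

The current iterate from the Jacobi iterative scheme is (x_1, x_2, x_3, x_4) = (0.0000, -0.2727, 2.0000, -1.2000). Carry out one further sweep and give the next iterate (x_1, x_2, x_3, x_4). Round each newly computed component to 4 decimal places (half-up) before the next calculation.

One sweep:
  x_1 = (2 - (1)·-0.2727 - (-2)·2.0000 - (1)·-1.2000) / (7) = 1.0675
  x_2 = (-3 - (1)·0.0000 - (-4)·2.0000 - (-3)·-1.2000) / (11) = 0.1273
  x_3 = (-7 - (1)·0.0000 - (2)·-0.2727 - (2)·-1.2000) / (-7) = 0.5792
  x_4 = (-7 - (2)·0.0000 - (-1)·-0.2727 - (4)·2.0000) / (10) = -1.5273

(1.0675, 0.1273, 0.5792, -1.5273)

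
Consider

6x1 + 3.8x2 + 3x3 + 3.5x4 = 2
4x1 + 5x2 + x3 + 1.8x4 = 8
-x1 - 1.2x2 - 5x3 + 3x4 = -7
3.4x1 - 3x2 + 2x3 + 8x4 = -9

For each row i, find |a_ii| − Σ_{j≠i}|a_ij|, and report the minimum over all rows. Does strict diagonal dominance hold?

row 1: |6| − (3.8+3+3.5) = -4.3
row 2: |5| − (4+1+1.8) = -1.8
row 3: |-5| − (1+1.2+3) = -0.2
row 4: |8| − (3.4+3+2) = -0.4
minimum over rows = -4.3 → not strictly diagonally dominant

-4.3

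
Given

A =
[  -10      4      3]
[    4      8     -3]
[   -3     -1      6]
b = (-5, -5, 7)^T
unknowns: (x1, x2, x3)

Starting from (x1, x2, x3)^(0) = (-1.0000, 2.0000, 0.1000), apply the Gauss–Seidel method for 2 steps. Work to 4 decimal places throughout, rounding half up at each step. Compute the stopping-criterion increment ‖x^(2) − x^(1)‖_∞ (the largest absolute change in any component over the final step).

0.9931

Iteration 1:
  x1 = (-5 - (4)·2.0000 - (3)·0.1000) / (-10) = 1.3300
  x2 = (-5 - (4)·1.3300 - (-3)·0.1000) / (8) = -1.2525
  x3 = (7 - (-3)·1.3300 - (-1)·-1.2525) / (6) = 1.6229
Iteration 2:
  x1 = (-5 - (4)·-1.2525 - (3)·1.6229) / (-10) = 0.4859
  x2 = (-5 - (4)·0.4859 - (-3)·1.6229) / (8) = -0.2594
  x3 = (7 - (-3)·0.4859 - (-1)·-0.2594) / (6) = 1.3664
Change: (-0.8441, 0.9931, -0.2565) → max |·| = 0.9931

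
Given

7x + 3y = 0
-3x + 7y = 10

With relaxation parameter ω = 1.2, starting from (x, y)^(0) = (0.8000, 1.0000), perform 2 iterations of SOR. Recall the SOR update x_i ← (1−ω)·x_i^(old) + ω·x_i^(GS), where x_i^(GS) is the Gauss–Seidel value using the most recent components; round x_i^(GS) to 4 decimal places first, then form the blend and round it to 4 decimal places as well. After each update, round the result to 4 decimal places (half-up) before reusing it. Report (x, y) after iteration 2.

(-0.4656, 1.2413)

Iteration 1:
  x: GS value = (0 - (3)·1.0000) / (7) = -0.4286;  x ← (1−ω)·0.8000 + ω·-0.4286 = -0.6743
  y: GS value = (10 - (-3)·-0.6743) / (7) = 1.1396;  y ← (1−ω)·1.0000 + ω·1.1396 = 1.1675
Iteration 2:
  x: GS value = (0 - (3)·1.1675) / (7) = -0.5004;  x ← (1−ω)·-0.6743 + ω·-0.5004 = -0.4656
  y: GS value = (10 - (-3)·-0.4656) / (7) = 1.2290;  y ← (1−ω)·1.1675 + ω·1.2290 = 1.2413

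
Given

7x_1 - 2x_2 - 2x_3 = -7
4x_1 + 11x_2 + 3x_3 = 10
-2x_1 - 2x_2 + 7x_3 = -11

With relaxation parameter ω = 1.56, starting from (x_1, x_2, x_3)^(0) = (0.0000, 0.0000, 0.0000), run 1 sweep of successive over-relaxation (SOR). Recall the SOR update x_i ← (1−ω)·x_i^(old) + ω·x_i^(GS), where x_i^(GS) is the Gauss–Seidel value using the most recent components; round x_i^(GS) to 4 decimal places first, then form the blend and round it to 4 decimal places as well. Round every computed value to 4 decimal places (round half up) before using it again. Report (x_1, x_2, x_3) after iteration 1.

(-1.5600, 2.3032, -2.1202)

Iteration 1:
  x_1: GS value = (-7 - (-2)·0.0000 - (-2)·0.0000) / (7) = -1.0000;  x_1 ← (1−ω)·0.0000 + ω·-1.0000 = -1.5600
  x_2: GS value = (10 - (4)·-1.5600 - (3)·0.0000) / (11) = 1.4764;  x_2 ← (1−ω)·0.0000 + ω·1.4764 = 2.3032
  x_3: GS value = (-11 - (-2)·-1.5600 - (-2)·2.3032) / (7) = -1.3591;  x_3 ← (1−ω)·0.0000 + ω·-1.3591 = -2.1202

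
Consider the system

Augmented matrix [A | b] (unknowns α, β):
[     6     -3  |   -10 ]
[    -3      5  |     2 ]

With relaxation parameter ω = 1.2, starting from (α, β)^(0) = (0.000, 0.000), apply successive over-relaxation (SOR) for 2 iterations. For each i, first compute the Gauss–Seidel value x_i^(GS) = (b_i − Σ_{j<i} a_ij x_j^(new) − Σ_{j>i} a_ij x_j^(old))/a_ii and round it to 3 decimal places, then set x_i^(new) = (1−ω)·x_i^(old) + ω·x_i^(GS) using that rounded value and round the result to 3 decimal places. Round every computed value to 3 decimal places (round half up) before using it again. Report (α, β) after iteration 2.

(-2.176, -0.895)

Iteration 1:
  α: GS value = (-10 - (-3)·0.000) / (6) = -1.667;  α ← (1−ω)·0.000 + ω·-1.667 = -2.000
  β: GS value = (2 - (-3)·-2.000) / (5) = -0.800;  β ← (1−ω)·0.000 + ω·-0.800 = -0.960
Iteration 2:
  α: GS value = (-10 - (-3)·-0.960) / (6) = -2.147;  α ← (1−ω)·-2.000 + ω·-2.147 = -2.176
  β: GS value = (2 - (-3)·-2.176) / (5) = -0.906;  β ← (1−ω)·-0.960 + ω·-0.906 = -0.895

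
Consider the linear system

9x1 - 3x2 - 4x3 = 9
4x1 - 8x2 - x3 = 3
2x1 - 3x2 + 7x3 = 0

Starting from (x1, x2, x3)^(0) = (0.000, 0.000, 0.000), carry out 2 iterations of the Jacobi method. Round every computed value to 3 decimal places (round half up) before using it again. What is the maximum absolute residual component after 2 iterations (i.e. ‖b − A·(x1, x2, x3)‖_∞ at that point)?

Iteration 1:
  x1 = (9 - (-3)·0.000 - (-4)·0.000) / (9) = 1.000
  x2 = (3 - (4)·0.000 - (-1)·0.000) / (-8) = -0.375
  x3 = (0 - (2)·0.000 - (-3)·0.000) / (7) = 0.000
Iteration 2:
  x1 = (9 - (-3)·-0.375 - (-4)·0.000) / (9) = 0.875
  x2 = (3 - (4)·1.000 - (-1)·0.000) / (-8) = 0.125
  x3 = (0 - (2)·1.000 - (-3)·-0.375) / (7) = -0.446
Residual b − A·x = (-0.284, 0.054, 1.747); ∞-norm = 1.747

1.747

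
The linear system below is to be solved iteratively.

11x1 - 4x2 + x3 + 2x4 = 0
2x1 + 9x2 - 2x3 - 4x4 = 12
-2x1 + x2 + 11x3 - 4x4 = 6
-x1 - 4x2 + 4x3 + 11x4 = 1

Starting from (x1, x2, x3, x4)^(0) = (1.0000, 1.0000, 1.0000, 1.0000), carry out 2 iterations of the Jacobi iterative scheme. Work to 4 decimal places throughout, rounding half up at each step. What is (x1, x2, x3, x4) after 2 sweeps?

Iteration 1:
  x1 = (0 - (-4)·1.0000 - (1)·1.0000 - (2)·1.0000) / (11) = 0.0909
  x2 = (12 - (2)·1.0000 - (-2)·1.0000 - (-4)·1.0000) / (9) = 1.7778
  x3 = (6 - (-2)·1.0000 - (1)·1.0000 - (-4)·1.0000) / (11) = 1.0000
  x4 = (1 - (-1)·1.0000 - (-4)·1.0000 - (4)·1.0000) / (11) = 0.1818
Iteration 2:
  x1 = (0 - (-4)·1.7778 - (1)·1.0000 - (2)·0.1818) / (11) = 0.5225
  x2 = (12 - (2)·0.0909 - (-2)·1.0000 - (-4)·0.1818) / (9) = 1.6162
  x3 = (6 - (-2)·0.0909 - (1)·1.7778 - (-4)·0.1818) / (11) = 0.4665
  x4 = (1 - (-1)·0.0909 - (-4)·1.7778 - (4)·1.0000) / (11) = 0.3820

(0.5225, 1.6162, 0.4665, 0.3820)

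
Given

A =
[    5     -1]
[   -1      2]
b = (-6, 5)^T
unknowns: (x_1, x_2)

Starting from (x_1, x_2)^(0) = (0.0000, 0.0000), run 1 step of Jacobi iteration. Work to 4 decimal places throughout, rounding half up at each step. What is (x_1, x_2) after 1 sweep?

Iteration 1:
  x_1 = (-6 - (-1)·0.0000) / (5) = -1.2000
  x_2 = (5 - (-1)·0.0000) / (2) = 2.5000

(-1.2000, 2.5000)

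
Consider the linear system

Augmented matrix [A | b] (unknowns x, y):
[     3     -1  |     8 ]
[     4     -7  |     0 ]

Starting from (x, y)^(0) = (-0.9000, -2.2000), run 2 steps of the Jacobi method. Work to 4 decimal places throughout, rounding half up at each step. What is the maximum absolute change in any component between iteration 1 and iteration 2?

1.6190

Iteration 1:
  x = (8 - (-1)·-2.2000) / (3) = 1.9333
  y = (0 - (4)·-0.9000) / (-7) = -0.5143
Iteration 2:
  x = (8 - (-1)·-0.5143) / (3) = 2.4952
  y = (0 - (4)·1.9333) / (-7) = 1.1047
Change: (0.5619, 1.6190) → max |·| = 1.6190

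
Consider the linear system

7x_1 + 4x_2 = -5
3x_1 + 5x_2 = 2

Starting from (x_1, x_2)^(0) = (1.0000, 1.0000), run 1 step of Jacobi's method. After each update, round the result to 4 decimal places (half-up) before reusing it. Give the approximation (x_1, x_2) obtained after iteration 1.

(-1.2857, -0.2000)

Iteration 1:
  x_1 = (-5 - (4)·1.0000) / (7) = -1.2857
  x_2 = (2 - (3)·1.0000) / (5) = -0.2000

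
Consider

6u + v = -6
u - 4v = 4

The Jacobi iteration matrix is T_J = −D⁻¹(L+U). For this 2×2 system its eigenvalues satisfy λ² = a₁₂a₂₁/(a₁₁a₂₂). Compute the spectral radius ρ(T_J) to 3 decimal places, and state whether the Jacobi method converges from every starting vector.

a₁₂a₂₁/(a₁₁a₂₂) = (1)·(1) / ((6)·(-4)) = -0.041667
ρ = √|-0.041667| = √0.041667 = 0.204
ρ < 1, so Jacobi converges

0.204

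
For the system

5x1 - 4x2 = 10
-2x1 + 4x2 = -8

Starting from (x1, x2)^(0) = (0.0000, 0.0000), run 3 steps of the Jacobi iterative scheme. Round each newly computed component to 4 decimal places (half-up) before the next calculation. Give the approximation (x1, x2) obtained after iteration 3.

(1.2000, -1.8000)

Iteration 1:
  x1 = (10 - (-4)·0.0000) / (5) = 2.0000
  x2 = (-8 - (-2)·0.0000) / (4) = -2.0000
Iteration 2:
  x1 = (10 - (-4)·-2.0000) / (5) = 0.4000
  x2 = (-8 - (-2)·2.0000) / (4) = -1.0000
Iteration 3:
  x1 = (10 - (-4)·-1.0000) / (5) = 1.2000
  x2 = (-8 - (-2)·0.4000) / (4) = -1.8000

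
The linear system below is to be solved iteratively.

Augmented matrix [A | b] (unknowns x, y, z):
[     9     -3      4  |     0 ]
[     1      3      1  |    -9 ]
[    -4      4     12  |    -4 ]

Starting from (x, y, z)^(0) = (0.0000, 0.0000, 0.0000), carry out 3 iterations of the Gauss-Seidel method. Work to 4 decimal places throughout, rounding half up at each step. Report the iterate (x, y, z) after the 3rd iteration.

Iteration 1:
  x = (0 - (-3)·0.0000 - (4)·0.0000) / (9) = 0.0000
  y = (-9 - (1)·0.0000 - (1)·0.0000) / (3) = -3.0000
  z = (-4 - (-4)·0.0000 - (4)·-3.0000) / (12) = 0.6667
Iteration 2:
  x = (0 - (-3)·-3.0000 - (4)·0.6667) / (9) = -1.2963
  y = (-9 - (1)·-1.2963 - (1)·0.6667) / (3) = -2.7901
  z = (-4 - (-4)·-1.2963 - (4)·-2.7901) / (12) = 0.1646
Iteration 3:
  x = (0 - (-3)·-2.7901 - (4)·0.1646) / (9) = -1.0032
  y = (-9 - (1)·-1.0032 - (1)·0.1646) / (3) = -2.7205
  z = (-4 - (-4)·-1.0032 - (4)·-2.7205) / (12) = 0.2391

(-1.0032, -2.7205, 0.2391)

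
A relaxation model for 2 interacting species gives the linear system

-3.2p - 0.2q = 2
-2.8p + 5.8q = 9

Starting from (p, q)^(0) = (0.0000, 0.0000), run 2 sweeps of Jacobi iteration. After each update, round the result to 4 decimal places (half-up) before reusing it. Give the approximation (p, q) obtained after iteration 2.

(-0.7220, 1.2500)

Iteration 1:
  p = (2 - (-0.2)·0.0000) / (-3.2) = -0.6250
  q = (9 - (-2.8)·0.0000) / (5.8) = 1.5517
Iteration 2:
  p = (2 - (-0.2)·1.5517) / (-3.2) = -0.7220
  q = (9 - (-2.8)·-0.6250) / (5.8) = 1.2500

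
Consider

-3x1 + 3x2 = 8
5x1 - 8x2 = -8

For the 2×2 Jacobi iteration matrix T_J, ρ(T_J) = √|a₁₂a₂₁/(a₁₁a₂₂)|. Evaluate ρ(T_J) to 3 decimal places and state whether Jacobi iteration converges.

0.791

a₁₂a₂₁/(a₁₁a₂₂) = (3)·(5) / ((-3)·(-8)) = 0.625000
ρ = √|0.625000| = √0.625000 = 0.791
ρ < 1, so Jacobi converges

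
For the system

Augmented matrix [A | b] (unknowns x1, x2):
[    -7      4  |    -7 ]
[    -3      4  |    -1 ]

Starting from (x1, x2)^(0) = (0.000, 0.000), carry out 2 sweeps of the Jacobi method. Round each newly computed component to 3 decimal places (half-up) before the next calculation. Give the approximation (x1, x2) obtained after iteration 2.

Iteration 1:
  x1 = (-7 - (4)·0.000) / (-7) = 1.000
  x2 = (-1 - (-3)·0.000) / (4) = -0.250
Iteration 2:
  x1 = (-7 - (4)·-0.250) / (-7) = 0.857
  x2 = (-1 - (-3)·1.000) / (4) = 0.500

(0.857, 0.500)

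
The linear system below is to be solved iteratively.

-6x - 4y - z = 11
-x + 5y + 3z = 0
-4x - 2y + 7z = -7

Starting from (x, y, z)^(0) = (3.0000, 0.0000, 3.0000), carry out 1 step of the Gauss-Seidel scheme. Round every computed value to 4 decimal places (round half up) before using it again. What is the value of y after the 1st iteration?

Iteration 1:
  x = (11 - (-4)·0.0000 - (-1)·3.0000) / (-6) = -2.3333
  y = (0 - (-1)·-2.3333 - (3)·3.0000) / (5) = -2.2667
  z = (-7 - (-4)·-2.3333 - (-2)·-2.2667) / (7) = -2.9809

-2.2667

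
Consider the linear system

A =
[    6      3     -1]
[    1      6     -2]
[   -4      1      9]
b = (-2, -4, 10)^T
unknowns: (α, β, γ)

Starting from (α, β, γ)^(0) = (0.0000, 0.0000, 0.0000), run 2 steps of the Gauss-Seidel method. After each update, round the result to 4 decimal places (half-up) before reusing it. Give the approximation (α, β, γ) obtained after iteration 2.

Iteration 1:
  α = (-2 - (3)·0.0000 - (-1)·0.0000) / (6) = -0.3333
  β = (-4 - (1)·-0.3333 - (-2)·0.0000) / (6) = -0.6111
  γ = (10 - (-4)·-0.3333 - (1)·-0.6111) / (9) = 1.0309
Iteration 2:
  α = (-2 - (3)·-0.6111 - (-1)·1.0309) / (6) = 0.1440
  β = (-4 - (1)·0.1440 - (-2)·1.0309) / (6) = -0.3470
  γ = (10 - (-4)·0.1440 - (1)·-0.3470) / (9) = 1.2137

(0.1440, -0.3470, 1.2137)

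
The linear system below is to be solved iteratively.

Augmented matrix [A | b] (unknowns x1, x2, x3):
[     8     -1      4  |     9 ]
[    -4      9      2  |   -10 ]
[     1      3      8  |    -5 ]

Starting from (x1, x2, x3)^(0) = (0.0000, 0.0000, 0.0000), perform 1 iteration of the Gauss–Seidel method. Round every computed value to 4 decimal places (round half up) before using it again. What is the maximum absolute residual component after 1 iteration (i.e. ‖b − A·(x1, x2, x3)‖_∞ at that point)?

1.5349

Iteration 1:
  x1 = (9 - (-1)·0.0000 - (4)·0.0000) / (8) = 1.1250
  x2 = (-10 - (-4)·1.1250 - (2)·0.0000) / (9) = -0.6111
  x3 = (-5 - (1)·1.1250 - (3)·-0.6111) / (8) = -0.5365
Residual b − A·x = (1.5349, 1.0729, 0.0003); ∞-norm = 1.5349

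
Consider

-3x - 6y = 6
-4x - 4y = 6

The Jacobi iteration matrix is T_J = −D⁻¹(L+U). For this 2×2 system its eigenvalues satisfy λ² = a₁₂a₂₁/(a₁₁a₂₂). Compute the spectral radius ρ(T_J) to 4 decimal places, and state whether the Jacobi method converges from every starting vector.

1.4142

a₁₂a₂₁/(a₁₁a₂₂) = (-6)·(-4) / ((-3)·(-4)) = 2.000000
ρ = √|2.000000| = √2.000000 = 1.4142
ρ > 1, so Jacobi diverges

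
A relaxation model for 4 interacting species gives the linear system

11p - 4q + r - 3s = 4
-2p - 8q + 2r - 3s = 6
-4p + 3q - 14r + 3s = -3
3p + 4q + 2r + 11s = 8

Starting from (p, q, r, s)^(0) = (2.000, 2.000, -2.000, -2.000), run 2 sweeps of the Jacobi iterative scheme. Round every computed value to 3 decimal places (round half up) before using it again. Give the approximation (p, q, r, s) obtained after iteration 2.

Iteration 1:
  p = (4 - (-4)·2.000 - (1)·-2.000 - (-3)·-2.000) / (11) = 0.727
  q = (6 - (-2)·2.000 - (2)·-2.000 - (-3)·-2.000) / (-8) = -1.000
  r = (-3 - (-4)·2.000 - (3)·2.000 - (3)·-2.000) / (-14) = -0.357
  s = (8 - (3)·2.000 - (4)·2.000 - (2)·-2.000) / (11) = -0.182
Iteration 2:
  p = (4 - (-4)·-1.000 - (1)·-0.357 - (-3)·-0.182) / (11) = -0.017
  q = (6 - (-2)·0.727 - (2)·-0.357 - (-3)·-0.182) / (-8) = -0.953
  r = (-3 - (-4)·0.727 - (3)·-1.000 - (3)·-0.182) / (-14) = -0.247
  s = (8 - (3)·0.727 - (4)·-1.000 - (2)·-0.357) / (11) = 0.958

(-0.017, -0.953, -0.247, 0.958)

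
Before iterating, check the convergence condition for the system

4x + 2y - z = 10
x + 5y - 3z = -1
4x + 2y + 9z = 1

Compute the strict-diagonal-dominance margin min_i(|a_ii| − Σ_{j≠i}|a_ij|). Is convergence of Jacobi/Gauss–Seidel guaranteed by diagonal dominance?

1

row 1: |4| − (2+1) = 1
row 2: |5| − (1+3) = 1
row 3: |9| − (4+2) = 3
minimum over rows = 1 → strictly diagonally dominant (convergence guaranteed)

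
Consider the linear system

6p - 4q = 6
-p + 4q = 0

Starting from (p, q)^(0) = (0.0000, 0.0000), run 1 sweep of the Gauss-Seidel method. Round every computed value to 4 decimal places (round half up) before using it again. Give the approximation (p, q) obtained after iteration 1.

(1.0000, 0.2500)

Iteration 1:
  p = (6 - (-4)·0.0000) / (6) = 1.0000
  q = (0 - (-1)·1.0000) / (4) = 0.2500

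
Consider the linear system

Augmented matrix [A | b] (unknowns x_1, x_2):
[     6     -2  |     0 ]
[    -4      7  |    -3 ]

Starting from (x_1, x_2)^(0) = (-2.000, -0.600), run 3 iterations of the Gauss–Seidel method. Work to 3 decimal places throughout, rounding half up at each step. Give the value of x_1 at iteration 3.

Iteration 1:
  x_1 = (0 - (-2)·-0.600) / (6) = -0.200
  x_2 = (-3 - (-4)·-0.200) / (7) = -0.543
Iteration 2:
  x_1 = (0 - (-2)·-0.543) / (6) = -0.181
  x_2 = (-3 - (-4)·-0.181) / (7) = -0.532
Iteration 3:
  x_1 = (0 - (-2)·-0.532) / (6) = -0.177
  x_2 = (-3 - (-4)·-0.177) / (7) = -0.530

-0.177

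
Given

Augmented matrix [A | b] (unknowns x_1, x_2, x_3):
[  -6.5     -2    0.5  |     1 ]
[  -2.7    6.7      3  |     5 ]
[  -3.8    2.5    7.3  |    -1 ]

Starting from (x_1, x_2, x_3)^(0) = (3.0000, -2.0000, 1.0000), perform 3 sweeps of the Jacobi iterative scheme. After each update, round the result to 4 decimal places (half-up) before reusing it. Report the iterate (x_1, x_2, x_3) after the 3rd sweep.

(-0.1883, 0.7297, -0.3804)

Iteration 1:
  x_1 = (1 - (-2)·-2.0000 - (0.5)·1.0000) / (-6.5) = 0.5385
  x_2 = (5 - (-2.7)·3.0000 - (3)·1.0000) / (6.7) = 1.5075
  x_3 = (-1 - (-3.8)·3.0000 - (2.5)·-2.0000) / (7.3) = 2.1096
Iteration 2:
  x_1 = (1 - (-2)·1.5075 - (0.5)·2.1096) / (-6.5) = -0.4554
  x_2 = (5 - (-2.7)·0.5385 - (3)·2.1096) / (6.7) = 0.0187
  x_3 = (-1 - (-3.8)·0.5385 - (2.5)·1.5075) / (7.3) = -0.3729
Iteration 3:
  x_1 = (1 - (-2)·0.0187 - (0.5)·-0.3729) / (-6.5) = -0.1883
  x_2 = (5 - (-2.7)·-0.4554 - (3)·-0.3729) / (6.7) = 0.7297
  x_3 = (-1 - (-3.8)·-0.4554 - (2.5)·0.0187) / (7.3) = -0.3804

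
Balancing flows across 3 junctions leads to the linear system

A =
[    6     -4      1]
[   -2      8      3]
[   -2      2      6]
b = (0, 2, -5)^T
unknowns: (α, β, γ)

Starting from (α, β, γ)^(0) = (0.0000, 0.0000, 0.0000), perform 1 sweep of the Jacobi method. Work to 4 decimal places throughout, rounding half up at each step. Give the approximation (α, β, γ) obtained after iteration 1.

Iteration 1:
  α = (0 - (-4)·0.0000 - (1)·0.0000) / (6) = 0.0000
  β = (2 - (-2)·0.0000 - (3)·0.0000) / (8) = 0.2500
  γ = (-5 - (-2)·0.0000 - (2)·0.0000) / (6) = -0.8333

(0.0000, 0.2500, -0.8333)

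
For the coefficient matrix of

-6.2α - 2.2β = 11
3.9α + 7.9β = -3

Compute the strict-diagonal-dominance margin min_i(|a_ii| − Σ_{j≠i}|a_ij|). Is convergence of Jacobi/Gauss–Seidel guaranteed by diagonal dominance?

row 1: |-6.2| − (2.2) = 4
row 2: |7.9| − (3.9) = 4
minimum over rows = 4 → strictly diagonally dominant (convergence guaranteed)

4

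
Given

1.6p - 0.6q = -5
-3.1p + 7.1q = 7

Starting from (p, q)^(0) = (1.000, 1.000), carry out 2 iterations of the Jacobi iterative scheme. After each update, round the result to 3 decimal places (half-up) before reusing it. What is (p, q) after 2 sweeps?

(-2.591, -0.215)

Iteration 1:
  p = (-5 - (-0.6)·1.000) / (1.6) = -2.750
  q = (7 - (-3.1)·1.000) / (7.1) = 1.423
Iteration 2:
  p = (-5 - (-0.6)·1.423) / (1.6) = -2.591
  q = (7 - (-3.1)·-2.750) / (7.1) = -0.215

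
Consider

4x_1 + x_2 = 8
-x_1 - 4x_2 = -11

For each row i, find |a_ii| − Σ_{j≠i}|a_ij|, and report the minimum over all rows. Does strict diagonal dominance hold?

3

row 1: |4| − (1) = 3
row 2: |-4| − (1) = 3
minimum over rows = 3 → strictly diagonally dominant (convergence guaranteed)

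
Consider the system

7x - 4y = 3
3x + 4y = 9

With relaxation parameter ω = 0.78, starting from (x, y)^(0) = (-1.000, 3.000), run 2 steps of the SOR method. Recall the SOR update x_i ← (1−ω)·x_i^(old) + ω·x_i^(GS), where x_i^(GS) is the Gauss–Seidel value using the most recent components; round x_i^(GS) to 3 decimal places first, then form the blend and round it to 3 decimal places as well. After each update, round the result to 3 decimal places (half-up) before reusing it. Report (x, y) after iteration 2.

Iteration 1:
  x: GS value = (3 - (-4)·3.000) / (7) = 2.143;  x ← (1−ω)·-1.000 + ω·2.143 = 1.452
  y: GS value = (9 - (3)·1.452) / (4) = 1.161;  y ← (1−ω)·3.000 + ω·1.161 = 1.566
Iteration 2:
  x: GS value = (3 - (-4)·1.566) / (7) = 1.323;  x ← (1−ω)·1.452 + ω·1.323 = 1.351
  y: GS value = (9 - (3)·1.351) / (4) = 1.237;  y ← (1−ω)·1.566 + ω·1.237 = 1.309

(1.351, 1.309)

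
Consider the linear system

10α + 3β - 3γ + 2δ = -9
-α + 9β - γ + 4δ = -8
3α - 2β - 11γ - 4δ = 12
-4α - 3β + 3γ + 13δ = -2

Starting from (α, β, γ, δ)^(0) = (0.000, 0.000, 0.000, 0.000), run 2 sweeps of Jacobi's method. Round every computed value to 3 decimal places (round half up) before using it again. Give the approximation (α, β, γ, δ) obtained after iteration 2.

Iteration 1:
  α = (-9 - (3)·0.000 - (-3)·0.000 - (2)·0.000) / (10) = -0.900
  β = (-8 - (-1)·0.000 - (-1)·0.000 - (4)·0.000) / (9) = -0.889
  γ = (12 - (3)·0.000 - (-2)·0.000 - (-4)·0.000) / (-11) = -1.091
  δ = (-2 - (-4)·0.000 - (-3)·0.000 - (3)·0.000) / (13) = -0.154
Iteration 2:
  α = (-9 - (3)·-0.889 - (-3)·-1.091 - (2)·-0.154) / (10) = -0.930
  β = (-8 - (-1)·-0.900 - (-1)·-1.091 - (4)·-0.154) / (9) = -1.042
  γ = (12 - (3)·-0.900 - (-2)·-0.889 - (-4)·-0.154) / (-11) = -1.119
  δ = (-2 - (-4)·-0.900 - (-3)·-0.889 - (3)·-1.091) / (13) = -0.384

(-0.930, -1.042, -1.119, -0.384)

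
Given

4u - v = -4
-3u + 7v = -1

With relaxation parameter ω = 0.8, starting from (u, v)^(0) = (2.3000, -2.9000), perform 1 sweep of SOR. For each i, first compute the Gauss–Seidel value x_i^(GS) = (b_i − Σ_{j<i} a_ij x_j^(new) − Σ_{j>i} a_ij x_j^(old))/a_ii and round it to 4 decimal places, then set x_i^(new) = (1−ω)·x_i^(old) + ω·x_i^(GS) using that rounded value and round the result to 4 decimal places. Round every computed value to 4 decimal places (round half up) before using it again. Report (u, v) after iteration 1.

Iteration 1:
  u: GS value = (-4 - (-1)·-2.9000) / (4) = -1.7250;  u ← (1−ω)·2.3000 + ω·-1.7250 = -0.9200
  v: GS value = (-1 - (-3)·-0.9200) / (7) = -0.5371;  v ← (1−ω)·-2.9000 + ω·-0.5371 = -1.0097

(-0.9200, -1.0097)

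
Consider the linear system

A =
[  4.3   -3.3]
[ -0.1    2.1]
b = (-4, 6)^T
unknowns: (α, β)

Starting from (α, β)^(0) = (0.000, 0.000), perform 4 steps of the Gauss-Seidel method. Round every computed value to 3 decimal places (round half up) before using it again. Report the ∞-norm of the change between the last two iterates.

0.002

Iteration 1:
  α = (-4 - (-3.3)·0.000) / (4.3) = -0.930
  β = (6 - (-0.1)·-0.930) / (2.1) = 2.813
Iteration 2:
  α = (-4 - (-3.3)·2.813) / (4.3) = 1.229
  β = (6 - (-0.1)·1.229) / (2.1) = 2.916
Iteration 3:
  α = (-4 - (-3.3)·2.916) / (4.3) = 1.308
  β = (6 - (-0.1)·1.308) / (2.1) = 2.919
Iteration 4:
  α = (-4 - (-3.3)·2.919) / (4.3) = 1.310
  β = (6 - (-0.1)·1.310) / (2.1) = 2.920
Change: (0.002, 0.001) → max |·| = 0.002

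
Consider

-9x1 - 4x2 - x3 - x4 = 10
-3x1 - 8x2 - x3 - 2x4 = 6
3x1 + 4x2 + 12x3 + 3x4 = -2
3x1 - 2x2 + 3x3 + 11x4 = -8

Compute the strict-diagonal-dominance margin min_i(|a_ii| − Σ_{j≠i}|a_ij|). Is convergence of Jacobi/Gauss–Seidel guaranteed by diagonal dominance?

row 1: |-9| − (4+1+1) = 3
row 2: |-8| − (3+1+2) = 2
row 3: |12| − (3+4+3) = 2
row 4: |11| − (3+2+3) = 3
minimum over rows = 2 → strictly diagonally dominant (convergence guaranteed)

2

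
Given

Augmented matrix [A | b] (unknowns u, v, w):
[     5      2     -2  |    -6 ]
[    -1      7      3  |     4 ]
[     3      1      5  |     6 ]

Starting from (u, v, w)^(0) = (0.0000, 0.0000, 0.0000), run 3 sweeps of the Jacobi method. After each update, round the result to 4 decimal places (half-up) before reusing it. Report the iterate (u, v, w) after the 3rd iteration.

Iteration 1:
  u = (-6 - (2)·0.0000 - (-2)·0.0000) / (5) = -1.2000
  v = (4 - (-1)·0.0000 - (3)·0.0000) / (7) = 0.5714
  w = (6 - (3)·0.0000 - (1)·0.0000) / (5) = 1.2000
Iteration 2:
  u = (-6 - (2)·0.5714 - (-2)·1.2000) / (5) = -0.9486
  v = (4 - (-1)·-1.2000 - (3)·1.2000) / (7) = -0.1143
  w = (6 - (3)·-1.2000 - (1)·0.5714) / (5) = 1.8057
Iteration 3:
  u = (-6 - (2)·-0.1143 - (-2)·1.8057) / (5) = -0.4320
  v = (4 - (-1)·-0.9486 - (3)·1.8057) / (7) = -0.3380
  w = (6 - (3)·-0.9486 - (1)·-0.1143) / (5) = 1.7920

(-0.4320, -0.3380, 1.7920)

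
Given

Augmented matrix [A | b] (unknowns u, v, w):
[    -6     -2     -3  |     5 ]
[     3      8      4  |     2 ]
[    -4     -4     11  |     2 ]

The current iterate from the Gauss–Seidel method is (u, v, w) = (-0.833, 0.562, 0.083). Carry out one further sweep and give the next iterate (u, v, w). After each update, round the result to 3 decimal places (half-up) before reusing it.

One sweep:
  u = (5 - (-2)·0.562 - (-3)·0.083) / (-6) = -1.062
  v = (2 - (3)·-1.062 - (4)·0.083) / (8) = 0.607
  w = (2 - (-4)·-1.062 - (-4)·0.607) / (11) = 0.016

(-1.062, 0.607, 0.016)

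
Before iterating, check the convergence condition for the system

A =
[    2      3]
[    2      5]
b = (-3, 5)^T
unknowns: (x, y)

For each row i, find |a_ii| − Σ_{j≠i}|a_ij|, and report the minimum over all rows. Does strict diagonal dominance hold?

-1

row 1: |2| − (3) = -1
row 2: |5| − (2) = 3
minimum over rows = -1 → not strictly diagonally dominant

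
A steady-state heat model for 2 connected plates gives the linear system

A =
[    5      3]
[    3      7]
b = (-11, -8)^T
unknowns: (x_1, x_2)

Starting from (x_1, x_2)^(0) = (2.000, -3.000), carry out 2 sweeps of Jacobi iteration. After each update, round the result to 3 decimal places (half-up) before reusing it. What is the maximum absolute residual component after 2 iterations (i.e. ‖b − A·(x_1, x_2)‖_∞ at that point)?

3.087

Iteration 1:
  x_1 = (-11 - (3)·-3.000) / (5) = -0.400
  x_2 = (-8 - (3)·2.000) / (7) = -2.000
Iteration 2:
  x_1 = (-11 - (3)·-2.000) / (5) = -1.000
  x_2 = (-8 - (3)·-0.400) / (7) = -0.971
Residual b − A·x = (-3.087, 1.797); ∞-norm = 3.087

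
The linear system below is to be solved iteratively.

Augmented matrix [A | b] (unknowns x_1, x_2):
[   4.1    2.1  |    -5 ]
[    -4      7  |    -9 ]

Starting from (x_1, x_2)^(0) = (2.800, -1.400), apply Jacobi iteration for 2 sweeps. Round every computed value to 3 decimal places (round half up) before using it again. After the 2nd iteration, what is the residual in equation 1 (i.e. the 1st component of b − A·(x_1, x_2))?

Iteration 1:
  x_1 = (-5 - (2.1)·-1.400) / (4.1) = -0.502
  x_2 = (-9 - (-4)·2.800) / (7) = 0.314
Iteration 2:
  x_1 = (-5 - (2.1)·0.314) / (4.1) = -1.380
  x_2 = (-9 - (-4)·-0.502) / (7) = -1.573
Residual b − A·x = (3.961, -3.509)

3.961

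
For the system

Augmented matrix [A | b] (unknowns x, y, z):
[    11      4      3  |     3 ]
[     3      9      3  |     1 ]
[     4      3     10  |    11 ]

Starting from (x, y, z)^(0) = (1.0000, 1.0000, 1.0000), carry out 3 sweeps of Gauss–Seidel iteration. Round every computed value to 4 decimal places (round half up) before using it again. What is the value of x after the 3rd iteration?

Iteration 1:
  x = (3 - (4)·1.0000 - (3)·1.0000) / (11) = -0.3636
  y = (1 - (3)·-0.3636 - (3)·1.0000) / (9) = -0.1010
  z = (11 - (4)·-0.3636 - (3)·-0.1010) / (10) = 1.2757
Iteration 2:
  x = (3 - (4)·-0.1010 - (3)·1.2757) / (11) = -0.0385
  y = (1 - (3)·-0.0385 - (3)·1.2757) / (9) = -0.3013
  z = (11 - (4)·-0.0385 - (3)·-0.3013) / (10) = 1.2058
Iteration 3:
  x = (3 - (4)·-0.3013 - (3)·1.2058) / (11) = 0.0534
  y = (1 - (3)·0.0534 - (3)·1.2058) / (9) = -0.3086
  z = (11 - (4)·0.0534 - (3)·-0.3086) / (10) = 1.1712

0.0534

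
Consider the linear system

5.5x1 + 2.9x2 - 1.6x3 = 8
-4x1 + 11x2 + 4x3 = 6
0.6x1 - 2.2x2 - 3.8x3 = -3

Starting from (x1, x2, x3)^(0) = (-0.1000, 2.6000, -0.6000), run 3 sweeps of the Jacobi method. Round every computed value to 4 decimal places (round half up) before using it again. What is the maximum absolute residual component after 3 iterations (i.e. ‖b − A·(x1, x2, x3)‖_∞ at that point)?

Iteration 1:
  x1 = (8 - (2.9)·2.6000 - (-1.6)·-0.6000) / (5.5) = -0.0909
  x2 = (6 - (-4)·-0.1000 - (4)·-0.6000) / (11) = 0.7273
  x3 = (-3 - (0.6)·-0.1000 - (-2.2)·2.6000) / (-3.8) = -0.7316
Iteration 2:
  x1 = (8 - (2.9)·0.7273 - (-1.6)·-0.7316) / (5.5) = 0.8582
  x2 = (6 - (-4)·-0.0909 - (4)·-0.7316) / (11) = 0.7784
  x3 = (-3 - (0.6)·-0.0909 - (-2.2)·0.7273) / (-3.8) = 0.3541
Iteration 3:
  x1 = (8 - (2.9)·0.7784 - (-1.6)·0.3541) / (5.5) = 1.1471
  x2 = (6 - (-4)·0.8582 - (4)·0.3541) / (11) = 0.7288
  x3 = (-3 - (0.6)·0.8582 - (-2.2)·0.7784) / (-3.8) = 0.4743
Residual b − A·x = (0.3363, 0.6744, -0.2826); ∞-norm = 0.6744

0.6744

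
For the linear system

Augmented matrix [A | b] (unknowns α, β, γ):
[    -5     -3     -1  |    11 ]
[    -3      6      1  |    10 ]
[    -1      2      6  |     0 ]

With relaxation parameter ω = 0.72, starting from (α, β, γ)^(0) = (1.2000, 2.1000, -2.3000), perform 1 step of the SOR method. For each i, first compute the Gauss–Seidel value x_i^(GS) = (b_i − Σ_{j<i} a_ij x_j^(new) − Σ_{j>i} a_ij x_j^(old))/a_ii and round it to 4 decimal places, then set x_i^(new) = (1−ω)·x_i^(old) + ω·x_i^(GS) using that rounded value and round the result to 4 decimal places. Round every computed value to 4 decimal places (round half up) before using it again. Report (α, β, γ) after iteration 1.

Iteration 1:
  α: GS value = (11 - (-3)·2.1000 - (-1)·-2.3000) / (-5) = -3.0000;  α ← (1−ω)·1.2000 + ω·-3.0000 = -1.8240
  β: GS value = (10 - (-3)·-1.8240 - (1)·-2.3000) / (6) = 1.1380;  β ← (1−ω)·2.1000 + ω·1.1380 = 1.4074
  γ: GS value = (0 - (-1)·-1.8240 - (2)·1.4074) / (6) = -0.7731;  γ ← (1−ω)·-2.3000 + ω·-0.7731 = -1.2006

(-1.8240, 1.4074, -1.2006)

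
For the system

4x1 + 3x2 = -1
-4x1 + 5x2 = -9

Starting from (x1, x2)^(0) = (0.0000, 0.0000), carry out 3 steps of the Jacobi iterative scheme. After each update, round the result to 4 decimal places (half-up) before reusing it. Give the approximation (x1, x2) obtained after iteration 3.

(1.2500, -0.9200)

Iteration 1:
  x1 = (-1 - (3)·0.0000) / (4) = -0.2500
  x2 = (-9 - (-4)·0.0000) / (5) = -1.8000
Iteration 2:
  x1 = (-1 - (3)·-1.8000) / (4) = 1.1000
  x2 = (-9 - (-4)·-0.2500) / (5) = -2.0000
Iteration 3:
  x1 = (-1 - (3)·-2.0000) / (4) = 1.2500
  x2 = (-9 - (-4)·1.1000) / (5) = -0.9200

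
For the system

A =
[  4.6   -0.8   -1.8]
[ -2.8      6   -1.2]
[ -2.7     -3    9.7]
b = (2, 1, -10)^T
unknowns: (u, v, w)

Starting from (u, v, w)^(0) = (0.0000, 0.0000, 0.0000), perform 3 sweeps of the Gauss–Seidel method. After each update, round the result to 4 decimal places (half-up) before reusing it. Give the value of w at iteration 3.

Iteration 1:
  u = (2 - (-0.8)·0.0000 - (-1.8)·0.0000) / (4.6) = 0.4348
  v = (1 - (-2.8)·0.4348 - (-1.2)·0.0000) / (6) = 0.3696
  w = (-10 - (-2.7)·0.4348 - (-3)·0.3696) / (9.7) = -0.7956
Iteration 2:
  u = (2 - (-0.8)·0.3696 - (-1.8)·-0.7956) / (4.6) = 0.1877
  v = (1 - (-2.8)·0.1877 - (-1.2)·-0.7956) / (6) = 0.0951
  w = (-10 - (-2.7)·0.1877 - (-3)·0.0951) / (9.7) = -0.9493
Iteration 3:
  u = (2 - (-0.8)·0.0951 - (-1.8)·-0.9493) / (4.6) = 0.0799
  v = (1 - (-2.8)·0.0799 - (-1.2)·-0.9493) / (6) = 0.0141
  w = (-10 - (-2.7)·0.0799 - (-3)·0.0141) / (9.7) = -1.0043

-1.0043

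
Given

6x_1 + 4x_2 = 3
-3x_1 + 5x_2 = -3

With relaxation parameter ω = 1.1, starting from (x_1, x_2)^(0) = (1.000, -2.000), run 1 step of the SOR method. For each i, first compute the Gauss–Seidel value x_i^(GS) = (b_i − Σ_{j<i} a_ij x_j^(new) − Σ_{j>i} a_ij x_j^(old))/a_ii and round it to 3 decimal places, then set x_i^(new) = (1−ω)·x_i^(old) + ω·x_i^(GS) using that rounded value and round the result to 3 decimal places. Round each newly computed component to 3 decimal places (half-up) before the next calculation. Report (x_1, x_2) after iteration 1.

(1.916, 0.805)

Iteration 1:
  x_1: GS value = (3 - (4)·-2.000) / (6) = 1.833;  x_1 ← (1−ω)·1.000 + ω·1.833 = 1.916
  x_2: GS value = (-3 - (-3)·1.916) / (5) = 0.550;  x_2 ← (1−ω)·-2.000 + ω·0.550 = 0.805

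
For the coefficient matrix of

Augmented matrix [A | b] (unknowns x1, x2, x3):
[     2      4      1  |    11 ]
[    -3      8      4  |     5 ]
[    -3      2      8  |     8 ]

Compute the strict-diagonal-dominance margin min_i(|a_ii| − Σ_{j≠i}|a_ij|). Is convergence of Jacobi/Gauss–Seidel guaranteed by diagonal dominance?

-3

row 1: |2| − (4+1) = -3
row 2: |8| − (3+4) = 1
row 3: |8| − (3+2) = 3
minimum over rows = -3 → not strictly diagonally dominant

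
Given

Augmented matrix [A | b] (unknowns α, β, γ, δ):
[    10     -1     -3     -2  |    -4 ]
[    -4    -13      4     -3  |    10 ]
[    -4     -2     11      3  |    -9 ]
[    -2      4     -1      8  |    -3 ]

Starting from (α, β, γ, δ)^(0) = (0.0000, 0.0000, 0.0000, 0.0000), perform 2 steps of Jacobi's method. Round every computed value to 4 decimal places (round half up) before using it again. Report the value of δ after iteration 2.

-0.1927

Iteration 1:
  α = (-4 - (-1)·0.0000 - (-3)·0.0000 - (-2)·0.0000) / (10) = -0.4000
  β = (10 - (-4)·0.0000 - (4)·0.0000 - (-3)·0.0000) / (-13) = -0.7692
  γ = (-9 - (-4)·0.0000 - (-2)·0.0000 - (3)·0.0000) / (11) = -0.8182
  δ = (-3 - (-2)·0.0000 - (4)·0.0000 - (-1)·0.0000) / (8) = -0.3750
Iteration 2:
  α = (-4 - (-1)·-0.7692 - (-3)·-0.8182 - (-2)·-0.3750) / (10) = -0.7974
  β = (10 - (-4)·-0.4000 - (4)·-0.8182 - (-3)·-0.3750) / (-13) = -0.8114
  γ = (-9 - (-4)·-0.4000 - (-2)·-0.7692 - (3)·-0.3750) / (11) = -1.0012
  δ = (-3 - (-2)·-0.4000 - (4)·-0.7692 - (-1)·-0.8182) / (8) = -0.1927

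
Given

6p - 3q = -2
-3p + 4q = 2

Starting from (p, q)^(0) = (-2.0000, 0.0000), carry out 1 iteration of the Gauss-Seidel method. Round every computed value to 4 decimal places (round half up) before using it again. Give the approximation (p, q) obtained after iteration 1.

(-0.3333, 0.2500)

Iteration 1:
  p = (-2 - (-3)·0.0000) / (6) = -0.3333
  q = (2 - (-3)·-0.3333) / (4) = 0.2500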